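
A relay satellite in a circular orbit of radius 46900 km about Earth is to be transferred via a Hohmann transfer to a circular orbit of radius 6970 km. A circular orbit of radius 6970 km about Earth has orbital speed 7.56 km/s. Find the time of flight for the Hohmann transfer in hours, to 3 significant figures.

From the circular-orbit relation v² = μ/r at r = 6970 km: μ = v²r = (7.56)² × 6970 = 3.98361×10^5 km³/s².
Semi-major axis of the transfer orbit: a_t = (46900 + 6970)/2 = 26935 km.
Transfer time t = π√(a_t³/μ) = π√((26935)³ / 3.98361×10^5) = 22000 s.
Converting: 22000 s ÷ 3600 s/hour = 6.11 hours.

t = 6.11 hours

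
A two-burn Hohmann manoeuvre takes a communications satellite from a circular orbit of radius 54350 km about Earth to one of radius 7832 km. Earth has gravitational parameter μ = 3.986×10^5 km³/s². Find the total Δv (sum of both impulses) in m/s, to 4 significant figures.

The Hohmann ellipse has a_t = (r₁ + r₂)/2 = 31091 km.
Circular speed at r₁: v₁ = √(μ/r₁) = √(3.986×10^5/54350) = 2.708 km/s.
Transfer-orbit speed at r₁ (v² = μ(2/r − 1/a)): v_a = √[μ(2/r₁ − 1/a_t)] = 1.359 km/s.
First burn Δv₁ = |v_a − v₁| = 1.349 km/s.
At r₂, v₂ = √(μ/r₂) = 7.134 km/s.
Transfer-orbit speed at r₂: v_p = √[μ(2/r₂ − 1/a_t)] = 9.432 km/s.
Second burn Δv₂ = |v₂ − v_p| = 2.298 km/s.
Total Δv = Δv₁ + Δv₂ = 3.647 km/s.

Δv = 3647 m/s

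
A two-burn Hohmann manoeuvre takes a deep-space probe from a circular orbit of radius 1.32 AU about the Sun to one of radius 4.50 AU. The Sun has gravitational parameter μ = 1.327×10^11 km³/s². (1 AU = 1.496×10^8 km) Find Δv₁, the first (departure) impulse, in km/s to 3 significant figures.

Δv₁ = 6.31 km/s

In km: r₁ = 1.32 × 1.496×10^8 = 1.97472×10^8 km; r₂ = 4.50 × 1.496×10^8 = 6.732×10^8 km.
Semi-major axis of the transfer orbit: a_t = (1.97472×10^8 + 6.732×10^8)/2 = 4.35336×10^8 km.
On the circular orbit at r = 1.97472×10^8 km, v_c = √(μ/r) = 25.923 km/s.
Vis-viva on the transfer ellipse at r = 1.97472×10^8 km gives v_t = √[μ(2/r − 1/a_t)] = 32.236 km/s.
Δv₁ = |v_t − v_c| = |32.236 − 25.923| = 6.313 km/s.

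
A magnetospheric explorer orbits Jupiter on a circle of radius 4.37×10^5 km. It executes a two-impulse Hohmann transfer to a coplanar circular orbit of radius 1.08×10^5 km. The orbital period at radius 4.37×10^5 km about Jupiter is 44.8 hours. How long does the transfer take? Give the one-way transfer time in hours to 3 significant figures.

t = 11.0 hours

From Kepler's third law T² = 4π²r³/μ at r = 4.37×10^5 km, T = 44.8 hours = 44.8 × 3600 s = 1.6128×10^5 s: μ = 4π²r³/T² = 1.26661×10^8 km³/s².
The Hohmann ellipse has a_t = (r₁ + r₂)/2 = 2.725×10^5 km.
By Kepler's third law the transfer-orbit period is T = 2π√(a_t³/μ), so t = T/2 = 39710 s.
Converting: 39710 s ÷ 3600 s/hour = 11.0 hours.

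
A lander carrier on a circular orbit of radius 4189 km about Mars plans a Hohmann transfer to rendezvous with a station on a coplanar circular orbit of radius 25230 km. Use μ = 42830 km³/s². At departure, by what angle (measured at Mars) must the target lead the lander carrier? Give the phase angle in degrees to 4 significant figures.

Transfer-ellipse semi-major axis a_t = (r₁ + r₂)/2 = (4189 + 25230)/2 = 14709.5 km.
The half-period of the transfer ellipse is t = π√(a_t³/μ) = 27081 s.
Target angular speed ω₂ = √(μ/r₂³) = 5.1641×10^-5 rad/s.
Angle swept by the target during transfer: ω₂·t = 1.3985 rad = 80.13°.
Arrival is 180° from departure on the ellipse, so φ = 180° − 80.13° = 99.87°.

φ = 99.87°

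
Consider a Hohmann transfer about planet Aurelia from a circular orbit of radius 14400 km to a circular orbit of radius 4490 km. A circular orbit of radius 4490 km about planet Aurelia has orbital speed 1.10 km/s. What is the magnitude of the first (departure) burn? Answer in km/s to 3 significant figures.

Δv₁ = 0.191 km/s

From the circular-orbit relation v² = μ/r at r = 4490 km: μ = v²r = (1.10)² × 4490 = 5432.90 km³/s².
Semi-major axis of the transfer orbit: a_t = (14400 + 4490)/2 = 9445 km.
Circular speed at r = 14400 km: v_c = √(μ/r) = 0.6142 km/s.
Vis-viva on the transfer ellipse at r = 14400 km gives v_t = √[μ(2/r − 1/a_t)] = 0.4235 km/s.
Δv₁ = |v_t − v_c| = |0.4235 − 0.6142| = 0.1907 km/s.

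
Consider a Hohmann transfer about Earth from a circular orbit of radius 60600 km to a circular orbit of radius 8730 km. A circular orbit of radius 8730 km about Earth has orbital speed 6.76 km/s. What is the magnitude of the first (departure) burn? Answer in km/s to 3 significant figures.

From the circular-orbit relation v² = μ/r at r = 8730 km: μ = v²r = (6.76)² × 8730 = 3.98940×10^5 km³/s².
The Hohmann ellipse has a_t = (r₁ + r₂)/2 = 34665 km.
Circular speed at r = 60600 km: v_c = √(μ/r) = 2.566 km/s.
Transfer-orbit speed at the same r (vis-viva, a = a_t): v_t = √[μ(2/r − 1/a_t)] = 1.288 km/s.
Δv₁ = |v_t − v_c| = |1.288 − 2.566| = 1.278 km/s.

Δv₁ = 1.28 km/s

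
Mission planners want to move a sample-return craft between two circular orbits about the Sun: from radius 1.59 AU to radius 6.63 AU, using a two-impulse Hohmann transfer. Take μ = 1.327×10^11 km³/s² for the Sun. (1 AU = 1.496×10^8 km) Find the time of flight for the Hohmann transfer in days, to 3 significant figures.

t = 1520 days

In km: r₁ = 1.59 × 1.496×10^8 = 2.37864×10^8 km; r₂ = 6.63 × 1.496×10^8 = 9.91848×10^8 km.
Transfer-ellipse semi-major axis a_t = (r₁ + r₂)/2 = (2.37864×10^8 + 9.91848×10^8)/2 = 6.14856×10^8 km.
Transfer time t = π√(a_t³/μ) = π√((6.14856×10^8)³ / 1.327×10^11) = 1.315×10^8 s.
Converting: 1.315×10^8 s ÷ 86400 s/day = 1520 days.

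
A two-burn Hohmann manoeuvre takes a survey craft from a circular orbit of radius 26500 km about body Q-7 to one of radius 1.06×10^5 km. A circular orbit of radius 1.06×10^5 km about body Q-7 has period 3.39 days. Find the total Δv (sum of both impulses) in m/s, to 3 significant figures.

From Kepler's third law T² = 4π²r³/μ at r = 1.06×10^5 km, T = 3.39 days = 3.39 × 86400 s = 2.92896×10^5 s: μ = 4π²r³/T² = 5.48088×10^5 km³/s².
The Hohmann ellipse has a_t = (r₁ + r₂)/2 = 66250 km.
Circular speed at r₁: v₁ = √(μ/r₁) = √(5.48088×10^5/26500) = 4.548 km/s.
On the transfer ellipse at r₁, vis-viva gives v_p = √[μ(2/r₁ − 1/a_t)] = 5.753 km/s.
First burn Δv₁ = |v_p − v₁| = 1.205 km/s.
Circular speed at r₂: v₂ = √(μ/r₂) = 2.2739 km/s.
Transfer-orbit speed at r₂: v_a = √[μ(2/r₂ − 1/a_t)] = 1.4381 km/s.
Second burn Δv₂ = |v₂ − v_a| = 0.8358 km/s.
Total Δv = Δv₁ + Δv₂ = 2.041 km/s.

Δv = 2040 m/s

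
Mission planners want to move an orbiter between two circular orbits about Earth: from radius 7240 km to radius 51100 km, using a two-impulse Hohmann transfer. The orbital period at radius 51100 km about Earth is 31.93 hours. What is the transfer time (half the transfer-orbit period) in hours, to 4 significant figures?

t = 6.886 hours

From Kepler's third law T² = 4π²r³/μ at r = 51100 km, T = 31.93 hours = 31.93 × 3600 s = 1.14948×10^5 s: μ = 4π²r³/T² = 3.98676×10^5 km³/s².
Semi-major axis of the transfer orbit: a_t = (7240 + 51100)/2 = 29170 km.
By Kepler's third law the transfer-orbit period is T = 2π√(a_t³/μ), so t = T/2 = 24790 s.
Converting: 24790 s ÷ 3600 s/hour = 6.886 hours.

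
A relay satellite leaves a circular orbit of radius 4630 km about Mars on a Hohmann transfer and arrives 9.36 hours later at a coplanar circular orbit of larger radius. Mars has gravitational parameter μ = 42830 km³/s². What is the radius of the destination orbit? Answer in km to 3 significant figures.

Transfer time t = 9.36 hours = 33696 s, and t = π√(a_t³/μ).
So a_t = (μ t²/π²)^(1/3) = (42830 × (33696)² / π²)^(1/3) = 17016 km.
Since a_t = (r₁ + r₂)/2, r₂ = 2a_t − r₁ = 2×17016 − 4630 = 29402 km.

r₂ = 29400 km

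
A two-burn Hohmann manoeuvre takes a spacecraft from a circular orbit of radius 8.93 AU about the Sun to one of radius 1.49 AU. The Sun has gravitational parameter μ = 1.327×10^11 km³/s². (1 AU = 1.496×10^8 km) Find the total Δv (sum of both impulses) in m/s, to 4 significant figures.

In km: r₁ = 8.93 × 1.496×10^8 = 1.335928×10^9 km; r₂ = 1.49 × 1.496×10^8 = 2.22904×10^8 km.
Semi-major axis of the transfer orbit: a_t = (1.335928×10^9 + 2.22904×10^8)/2 = 7.79416×10^8 km.
At r₁ the circular-orbit speed is v₁ = √(μ/r₁) = 9.967 km/s.
Transfer-orbit speed at r₁ (vis-viva equation): v_a = √[μ(2/r₁ − 1/a_t)] = 5.330 km/s.
First burn Δv₁ = |v_a − v₁| = 4.637 km/s.
At r₂, v₂ = √(μ/r₂) = 24.3993 km/s.
Transfer-orbit speed at r₂: v_p = √[μ(2/r₂ − 1/a_t)] = 31.9436 km/s.
Second burn Δv₂ = |v₂ − v_p| = 7.544 km/s.
Total Δv = Δv₁ + Δv₂ = 12.18 km/s.

Δv = 12180 m/s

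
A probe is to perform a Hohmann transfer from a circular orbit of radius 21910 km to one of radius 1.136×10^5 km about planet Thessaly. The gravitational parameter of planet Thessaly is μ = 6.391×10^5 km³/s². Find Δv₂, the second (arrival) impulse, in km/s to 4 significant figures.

Δv₂ = 1.023 km/s

The Hohmann ellipse has a_t = (r₁ + r₂)/2 = 67755 km.
Circular speed at r = 1.136×10^5 km: v_c = √(μ/r) = 2.372 km/s.
Vis-viva on the transfer ellipse at r = 1.136×10^5 km gives v_t = √[μ(2/r − 1/a_t)] = 1.349 km/s.
Δv₂ = |v_t − v_c| = |1.349 − 2.372| = 1.023 km/s.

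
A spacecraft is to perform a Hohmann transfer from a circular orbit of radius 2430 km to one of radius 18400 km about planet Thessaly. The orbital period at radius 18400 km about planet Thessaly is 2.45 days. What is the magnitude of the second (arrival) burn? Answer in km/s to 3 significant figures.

From Kepler's third law T² = 4π²r³/μ at r = 18400 km, T = 2.45 days = 2.45 × 86400 s = 2.1168×10^5 s: μ = 4π²r³/T² = 5488.50 km³/s².
Transfer-ellipse semi-major axis a_t = (r₁ + r₂)/2 = (2430 + 18400)/2 = 10415 km.
On the circular orbit at r = 18400 km, v_c = √(μ/r) = 0.546157 km/s.
Transfer-orbit speed at the same r (vis-viva, a = a_t): v_t = √[μ(2/r − 1/a_t)] = 0.263810 km/s.
Δv₂ = |v_t − v_c| = |0.263810 − 0.546157| = 0.2823 km/s.

Δv₂ = 0.282 km/s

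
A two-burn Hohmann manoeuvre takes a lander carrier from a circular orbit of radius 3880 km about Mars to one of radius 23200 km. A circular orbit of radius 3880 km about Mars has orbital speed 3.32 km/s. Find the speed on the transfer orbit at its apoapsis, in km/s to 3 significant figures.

v = 0.727 km/s

From the circular-orbit relation v² = μ/r at r = 3880 km: μ = v²r = (3.32)² × 3880 = 42766.9 km³/s².
The Hohmann ellipse has a_t = (r₁ + r₂)/2 = 13540 km.
The apoapsis of the transfer ellipse is at r = 23200 km.
Vis-viva: v = √[μ(2/r − 1/a_t)] = √[42766.9 × (2/23200 − 1/13540)] = 0.7268 km/s.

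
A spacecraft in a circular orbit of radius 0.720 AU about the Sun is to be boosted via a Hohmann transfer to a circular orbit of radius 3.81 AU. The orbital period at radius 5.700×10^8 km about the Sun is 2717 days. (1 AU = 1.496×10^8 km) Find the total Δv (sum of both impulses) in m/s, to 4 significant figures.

Δv = 17080 m/s

From Kepler's third law T² = 4π²r³/μ at r = 5.700×10^8 km, T = 2717 days = 2717 × 86400 s = 2.347488×10^8 s: μ = 4π²r³/T² = 1.32671×10^11 km³/s².
In km: r₁ = 0.720 × 1.496×10^8 = 1.07712×10^8 km; r₂ = 3.81 × 1.496×10^8 = 5.69976×10^8 km.
Transfer-ellipse semi-major axis a_t = (r₁ + r₂)/2 = (1.07712×10^8 + 5.69976×10^8)/2 = 3.38844×10^8 km.
At r₁ the circular-orbit speed is v₁ = √(μ/r₁) = 35.096 km/s.
On the transfer ellipse at r₁, v² = μ(2/r − 1/a) gives v_p = √[μ(2/r₁ − 1/a_t)] = 45.518 km/s.
First burn Δv₁ = |v_p − v₁| = 10.422 km/s.
Circular speed at r₂: v₂ = √(μ/r₂) = 15.2567 km/s.
Transfer-orbit speed at r₂: v_a = √[μ(2/r₂ − 1/a_t)] = 8.60187 km/s.
Second burn Δv₂ = |v₂ − v_a| = 6.6548 km/s.
Total Δv = Δv₁ + Δv₂ = 17.08 km/s.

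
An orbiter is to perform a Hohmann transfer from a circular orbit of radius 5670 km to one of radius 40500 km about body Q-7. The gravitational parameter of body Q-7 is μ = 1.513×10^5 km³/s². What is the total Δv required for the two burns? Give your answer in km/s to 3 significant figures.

Transfer-ellipse semi-major axis a_t = (r₁ + r₂)/2 = (5670 + 40500)/2 = 23085 km.
Circular speed at r₁: v₁ = √(μ/r₁) = √(1.513×10^5/5670) = 5.166 km/s.
Transfer-orbit speed at r₁ (vis-viva equation): v_p = √[μ(2/r₁ − 1/a_t)] = 6.842 km/s.
First burn Δv₁ = |v_p − v₁| = 1.676 km/s.
At r₂, v₂ = √(μ/r₂) = 1.9328 km/s.
Transfer-orbit speed at r₂: v_a = √[μ(2/r₂ − 1/a_t)] = 0.95790 km/s.
Second burn Δv₂ = |v₂ − v_a| = 0.9749 km/s.
Δv = Δv₁ + Δv₂ = 1.676 + 0.9749 = 2.651 km/s.

Δv = 2.65 km/s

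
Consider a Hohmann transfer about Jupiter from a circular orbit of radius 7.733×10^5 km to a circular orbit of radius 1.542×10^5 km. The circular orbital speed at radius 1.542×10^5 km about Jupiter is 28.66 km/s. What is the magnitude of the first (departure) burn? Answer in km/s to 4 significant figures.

From the circular-orbit relation v² = μ/r at r = 1.542×10^5 km: μ = v²r = (28.66)² × 1.542×10^5 = 1.26659×10^8 km³/s².
Transfer-ellipse semi-major axis a_t = (r₁ + r₂)/2 = (7.733×10^5 + 1.542×10^5)/2 = 4.6375×10^5 km.
On the circular orbit at r = 7.733×10^5 km, v_c = √(μ/r) = 12.798 km/s.
Vis-viva on the transfer ellipse at r = 7.733×10^5 km gives v_t = √[μ(2/r − 1/a_t)] = 7.3798 km/s.
Δv₁ = |v_t − v_c| = |7.3798 − 12.798| = 5.418 km/s.

Δv₁ = 5.418 km/s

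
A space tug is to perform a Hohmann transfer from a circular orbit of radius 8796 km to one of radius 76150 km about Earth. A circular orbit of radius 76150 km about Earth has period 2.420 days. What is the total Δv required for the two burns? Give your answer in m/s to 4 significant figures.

From Kepler's third law T² = 4π²r³/μ at r = 76150 km, T = 2.420 days = 2.420 × 86400 s = 2.09088×10^5 s: μ = 4π²r³/T² = 3.98760×10^5 km³/s².
Semi-major axis of the transfer orbit: a_t = (8796 + 76150)/2 = 42473 km.
At r₁ the circular-orbit speed is v₁ = √(μ/r₁) = 6.7331 km/s.
On the transfer ellipse at r₁, vis-viva equation gives v_p = √[μ(2/r₁ − 1/a_t)] = 9.0155 km/s.
First burn Δv₁ = |v_p − v₁| = 2.282 km/s.
At r₂, v₂ = √(μ/r₂) = 2.288 km/s.
Transfer-orbit speed at r₂: v_a = √[μ(2/r₂ − 1/a_t)] = 1.041 km/s.
Second burn Δv₂ = |v₂ − v_a| = 1.247 km/s.
Total Δv = Δv₁ + Δv₂ = 3.529 km/s.

Δv = 3529 m/s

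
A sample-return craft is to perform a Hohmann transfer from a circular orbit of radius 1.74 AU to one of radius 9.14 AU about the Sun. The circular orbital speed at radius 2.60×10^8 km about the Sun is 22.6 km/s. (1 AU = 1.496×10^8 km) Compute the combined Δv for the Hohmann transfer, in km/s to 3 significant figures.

Δv = 11.0 km/s

From the circular-orbit relation v² = μ/r at r = 2.60×10^8 km: μ = v²r = (22.6)² × 2.60×10^8 = 1.32798×10^11 km³/s².
In km: r₁ = 1.74 × 1.496×10^8 = 2.60304×10^8 km; r₂ = 9.14 × 1.496×10^8 = 1.367344×10^9 km.
Semi-major axis of the transfer orbit: a_t = (2.60304×10^8 + 1.367344×10^9)/2 = 8.13824×10^8 km.
Circular speed at r₁: v₁ = √(μ/r₁) = √(1.32798×10^11/2.60304×10^8) = 22.59 km/s.
Transfer-orbit speed at r₁ (vis-viva): v_p = √[μ(2/r₁ − 1/a_t)] = 29.28 km/s.
First burn Δv₁ = |v_p − v₁| = 6.690 km/s.
At r₂, v₂ = √(μ/r₂) = 9.855 km/s.
Transfer-orbit speed at r₂: v_a = √[μ(2/r₂ − 1/a_t)] = 5.574 km/s.
Second burn Δv₂ = |v₂ − v_a| = 4.281 km/s.
Δv = Δv₁ + Δv₂ = 6.690 + 4.281 = 10.97 km/s.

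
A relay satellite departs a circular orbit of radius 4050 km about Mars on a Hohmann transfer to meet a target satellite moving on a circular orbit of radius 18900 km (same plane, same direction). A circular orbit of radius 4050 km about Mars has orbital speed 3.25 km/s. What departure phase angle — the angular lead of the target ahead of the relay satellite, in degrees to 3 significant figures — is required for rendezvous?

φ = 94.8°

From the circular-orbit relation v² = μ/r at r = 4050 km: μ = v²r = (3.25)² × 4050 = 42778.1 km³/s².
Semi-major axis of the transfer orbit: a_t = (4050 + 18900)/2 = 11475 km.
Transfer time t = π√(a_t³/μ) = 18671 s.
Target angular speed ω₂ = √(μ/r₂³) = 7.9601×10^-5 rad/s.
Angle swept by the target during transfer: ω₂·t = 1.48623 rad = 85.155°.
The relay satellite traverses 180° on the transfer ellipse, so the target must lead by 180° − 85.155° = 94.8°.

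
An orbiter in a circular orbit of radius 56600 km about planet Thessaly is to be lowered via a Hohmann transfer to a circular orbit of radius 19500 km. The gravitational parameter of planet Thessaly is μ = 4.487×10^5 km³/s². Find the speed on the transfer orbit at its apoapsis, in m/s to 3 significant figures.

The Hohmann ellipse has a_t = (r₁ + r₂)/2 = 38050 km.
At apoapsis, r = 56600 km.
Vis-viva: v = √[μ(2/r − 1/a_t)] = √[4.487×10^5 × (2/56600 − 1/38050)] = 2.016 km/s.

v = 2020 m/s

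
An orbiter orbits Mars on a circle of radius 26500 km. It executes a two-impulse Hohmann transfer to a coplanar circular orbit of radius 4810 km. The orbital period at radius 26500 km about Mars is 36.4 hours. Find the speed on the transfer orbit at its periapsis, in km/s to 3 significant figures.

v = 3.88 km/s

From Kepler's third law T² = 4π²r³/μ at r = 26500 km, T = 36.4 hours = 36.4 × 3600 s = 1.3104×10^5 s: μ = 4π²r³/T² = 42784.8 km³/s².
Semi-major axis of the transfer orbit: a_t = (26500 + 4810)/2 = 15655 km.
The periapsis of the transfer ellipse is at r = 4810 km.
From the vis-viva equation, v = √[μ(2/r − 1/a_t)] = 3.880 km/s.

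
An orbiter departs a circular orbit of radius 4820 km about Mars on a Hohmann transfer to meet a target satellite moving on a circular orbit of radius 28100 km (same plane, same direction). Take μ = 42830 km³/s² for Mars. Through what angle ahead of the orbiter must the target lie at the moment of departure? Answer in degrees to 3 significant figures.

φ = 99.3°

Semi-major axis of the transfer orbit: a_t = (4820 + 28100)/2 = 16460 km.
Transfer time t = π√(a_t³/μ) = 32057 s.
Target angular speed ω₂ = √(μ/r₂³) = 4.3935×10^-5 rad/s.
Angle swept by the target during transfer: ω₂·t = 1.4084 rad = 80.70°.
Arrival is 180° from departure on the ellipse, so φ = 180° − 80.70° = 99.3°.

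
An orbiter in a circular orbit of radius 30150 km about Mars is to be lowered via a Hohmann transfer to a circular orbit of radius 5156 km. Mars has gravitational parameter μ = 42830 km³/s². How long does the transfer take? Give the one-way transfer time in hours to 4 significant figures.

Transfer-ellipse semi-major axis a_t = (r₁ + r₂)/2 = (30150 + 5156)/2 = 17653 km.
Half the transfer-orbit period gives t = π√(a_t³/μ) = 35604 s.
Converting: 35604 s ÷ 3600 s/hour = 9.890 hours.

t = 9.890 hours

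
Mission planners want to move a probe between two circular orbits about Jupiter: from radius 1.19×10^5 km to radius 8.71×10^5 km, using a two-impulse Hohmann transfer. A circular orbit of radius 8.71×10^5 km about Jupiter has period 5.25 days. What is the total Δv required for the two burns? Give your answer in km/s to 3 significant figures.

From Kepler's third law T² = 4π²r³/μ at r = 8.71×10^5 km, T = 5.25 days = 5.25 × 86400 s = 4.536×10^5 s: μ = 4π²r³/T² = 1.26785×10^8 km³/s².
Semi-major axis of the transfer orbit: a_t = (1.190×10^5 + 8.710×10^5)/2 = 4.950×10^5 km.
At r₁ the circular-orbit speed is v₁ = √(μ/r₁) = 32.64 km/s.
Transfer-orbit speed at r₁ (vis-viva equation): v_p = √[μ(2/r₁ − 1/a_t)] = 43.30 km/s.
First burn Δv₁ = |v_p − v₁| = 10.66 km/s.
Circular speed at r₂: v₂ = √(μ/r₂) = 12.065 km/s.
Transfer-orbit speed at r₂: v_a = √[μ(2/r₂ − 1/a_t)] = 5.9156 km/s.
Second burn Δv₂ = |v₂ − v_a| = 6.149 km/s.
Δv = Δv₁ + Δv₂ = 10.66 + 6.149 = 16.81 km/s.

Δv = 16.8 km/s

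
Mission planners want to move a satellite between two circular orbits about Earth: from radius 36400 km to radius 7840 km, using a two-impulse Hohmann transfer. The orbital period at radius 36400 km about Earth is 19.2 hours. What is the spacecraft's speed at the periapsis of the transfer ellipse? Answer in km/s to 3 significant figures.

From Kepler's third law T² = 4π²r³/μ at r = 36400 km, T = 19.2 hours = 19.2 × 3600 s = 69120 s: μ = 4π²r³/T² = 3.98526×10^5 km³/s².
Semi-major axis of the transfer orbit: a_t = (36400 + 7840)/2 = 22120 km.
At periapsis, r = 7840 km.
Vis-viva: v = √[μ(2/r − 1/a_t)] = √[3.98526×10^5 × (2/7840 − 1/22120)] = 9.146 km/s.

v = 9.15 km/s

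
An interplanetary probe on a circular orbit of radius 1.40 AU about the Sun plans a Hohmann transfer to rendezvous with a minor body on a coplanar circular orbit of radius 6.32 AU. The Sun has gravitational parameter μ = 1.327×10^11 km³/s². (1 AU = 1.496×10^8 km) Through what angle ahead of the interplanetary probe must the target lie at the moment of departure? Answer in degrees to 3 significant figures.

φ = 94.1°

In km: r₁ = 1.40 × 1.496×10^8 = 2.0944×10^8 km; r₂ = 6.32 × 1.496×10^8 = 9.45472×10^8 km.
Semi-major axis of the transfer orbit: a_t = (2.0944×10^8 + 9.45472×10^8)/2 = 5.77456×10^8 km.
The half-period of the transfer ellipse is t = π√(a_t³/μ) = 1.1967×10^8 s.
Target angular speed ω₂ = √(μ/r₂³) = 1.2530×10^-8 rad/s.
Angle swept by the target during transfer: ω₂·t = 1.4995 rad = 85.92°.
Arrival is 180° from departure on the ellipse, so φ = 180° − 85.92° = 94.1°.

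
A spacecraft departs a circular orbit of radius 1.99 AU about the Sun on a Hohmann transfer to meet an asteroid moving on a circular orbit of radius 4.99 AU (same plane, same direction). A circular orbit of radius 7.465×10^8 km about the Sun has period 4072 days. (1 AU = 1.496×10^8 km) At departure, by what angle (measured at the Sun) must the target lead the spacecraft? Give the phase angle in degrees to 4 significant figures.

φ = 74.72°

From Kepler's third law T² = 4π²r³/μ at r = 7.465×10^8 km, T = 4072 days = 4072 × 86400 s = 3.518208×10^8 s: μ = 4π²r³/T² = 1.32680×10^11 km³/s².
In km: r₁ = 1.99 × 1.496×10^8 = 2.97704×10^8 km; r₂ = 4.99 × 1.496×10^8 = 7.46504×10^8 km.
Transfer-ellipse semi-major axis a_t = (r₁ + r₂)/2 = (2.97704×10^8 + 7.46504×10^8)/2 = 5.22104×10^8 km.
The half-period of the transfer ellipse is t = π√(a_t³/μ) = 1.0289×10^8 s.
Target angular speed ω₂ = √(μ/r₂³) = 1.7859×10^-8 rad/s.
Angle swept by the target during transfer: ω₂·t = 1.8375 rad = 105.28°.
Arrival is 180° from departure on the ellipse, so φ = 180° − 105.28° = 74.72°.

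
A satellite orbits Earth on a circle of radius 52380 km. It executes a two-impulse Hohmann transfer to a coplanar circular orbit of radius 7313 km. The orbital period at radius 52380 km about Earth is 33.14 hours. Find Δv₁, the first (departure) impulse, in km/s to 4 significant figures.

From Kepler's third law T² = 4π²r³/μ at r = 52380 km, T = 33.14 hours = 33.14 × 3600 s = 1.19304×10^5 s: μ = 4π²r³/T² = 3.98608×10^5 km³/s².
Transfer-ellipse semi-major axis a_t = (r₁ + r₂)/2 = (52380 + 7313)/2 = 29846.5 km.
On the circular orbit at r = 52380 km, v_c = √(μ/r) = 2.7586 km/s.
Transfer-orbit speed at the same r (vis-viva, a = a_t): v_t = √[μ(2/r − 1/a_t)] = 1.3655 km/s.
Δv₁ = |v_t − v_c| = |1.3655 − 2.7586| = 1.393 km/s.

Δv₁ = 1.393 km/s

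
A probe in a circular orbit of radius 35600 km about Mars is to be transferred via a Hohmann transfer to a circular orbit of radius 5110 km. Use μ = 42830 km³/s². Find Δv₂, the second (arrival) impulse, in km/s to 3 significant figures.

Semi-major axis of the transfer orbit: a_t = (35600 + 5110)/2 = 20355 km.
Circular speed at r = 5110 km: v_c = √(μ/r) = 2.8951 km/s.
Vis-viva on the transfer ellipse at r = 5110 km gives v_t = √[μ(2/r − 1/a_t)] = 3.8287 km/s.
Δv₂ = |v_t − v_c| = |3.8287 − 2.8951| = 0.9336 km/s.

Δv₂ = 0.934 km/s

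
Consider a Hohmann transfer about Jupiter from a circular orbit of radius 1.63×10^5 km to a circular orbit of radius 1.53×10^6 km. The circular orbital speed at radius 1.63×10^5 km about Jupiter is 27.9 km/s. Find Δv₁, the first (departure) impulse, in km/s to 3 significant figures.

Δv₁ = 9.61 km/s

From the circular-orbit relation v² = μ/r at r = 1.63×10^5 km: μ = v²r = (27.9)² × 1.63×10^5 = 1.26881×10^8 km³/s².
The Hohmann ellipse has a_t = (r₁ + r₂)/2 = 8.465×10^5 km.
Circular speed at r = 1.630×10^5 km: v_c = √(μ/r) = 27.900 km/s.
Transfer-orbit speed at the same r (vis-viva, a = a_t): v_t = √[μ(2/r − 1/a_t)] = 37.509 km/s.
Δv₁ = |v_t − v_c| = |37.509 − 27.900| = 9.609 km/s.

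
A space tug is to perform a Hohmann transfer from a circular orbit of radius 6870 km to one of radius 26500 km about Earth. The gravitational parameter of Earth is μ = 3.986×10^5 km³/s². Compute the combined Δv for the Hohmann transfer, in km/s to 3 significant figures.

Δv = 3.37 km/s

Transfer-ellipse semi-major axis a_t = (r₁ + r₂)/2 = (6870 + 26500)/2 = 16685 km.
Circular speed at r₁: v₁ = √(μ/r₁) = √(3.986×10^5/6870) = 7.6171 km/s.
Transfer-orbit speed at r₁ (vis-viva): v_p = √[μ(2/r₁ − 1/a_t)] = 9.5995 km/s.
First burn Δv₁ = |v_p − v₁| = 1.982 km/s.
At r₂, v₂ = √(μ/r₂) = 3.8783 km/s.
Transfer-orbit speed at r₂: v_a = √[μ(2/r₂ − 1/a_t)] = 2.4886 km/s.
Second burn Δv₂ = |v₂ − v_a| = 1.390 km/s.
Total Δv = Δv₁ + Δv₂ = 3.372 km/s.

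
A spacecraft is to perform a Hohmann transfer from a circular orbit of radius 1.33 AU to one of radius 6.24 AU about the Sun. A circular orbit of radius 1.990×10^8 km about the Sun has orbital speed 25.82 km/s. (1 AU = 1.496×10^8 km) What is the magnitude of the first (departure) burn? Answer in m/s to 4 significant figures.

From the circular-orbit relation v² = μ/r at r = 1.990×10^8 km: μ = v²r = (25.82)² × 1.990×10^8 = 1.32668×10^11 km³/s².
In km: r₁ = 1.33 × 1.496×10^8 = 1.98968×10^8 km; r₂ = 6.24 × 1.496×10^8 = 9.33504×10^8 km.
The Hohmann ellipse has a_t = (r₁ + r₂)/2 = 5.66236×10^8 km.
On the circular orbit at r = 1.98968×10^8 km, v_c = √(μ/r) = 25.822 km/s.
Transfer-orbit speed at the same r (vis-viva, a = a_t): v_t = √[μ(2/r − 1/a_t)] = 33.155 km/s.
Δv₁ = |v_t − v_c| = |33.155 − 25.822| = 7.333 km/s.

Δv₁ = 7333 m/s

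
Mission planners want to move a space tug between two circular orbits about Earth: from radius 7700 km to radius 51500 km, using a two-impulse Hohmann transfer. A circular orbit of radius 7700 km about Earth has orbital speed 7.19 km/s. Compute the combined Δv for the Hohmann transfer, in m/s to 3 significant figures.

From the circular-orbit relation v² = μ/r at r = 7700 km: μ = v²r = (7.19)² × 7700 = 3.98060×10^5 km³/s².
Transfer-ellipse semi-major axis a_t = (r₁ + r₂)/2 = (7700 + 51500)/2 = 29600 km.
At r₁ the circular-orbit speed is v₁ = √(μ/r₁) = 7.190 km/s.
Transfer-orbit speed at r₁ (vis-viva): v_p = √[μ(2/r₁ − 1/a_t)] = 9.484 km/s.
First burn Δv₁ = |v_p − v₁| = 2.294 km/s.
Circular speed at r₂: v₂ = √(μ/r₂) = 2.780 km/s.
Transfer-orbit speed at r₂: v_a = √[μ(2/r₂ − 1/a_t)] = 1.418 km/s.
Second burn Δv₂ = |v₂ − v_a| = 1.362 km/s.
Δv = Δv₁ + Δv₂ = 2.294 + 1.362 = 3.656 km/s.

Δv = 3660 m/s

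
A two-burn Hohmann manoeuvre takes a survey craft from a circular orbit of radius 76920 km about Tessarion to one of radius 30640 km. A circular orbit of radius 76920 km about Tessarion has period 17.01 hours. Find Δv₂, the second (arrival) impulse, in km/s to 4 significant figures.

Δv₂ = 2.450 km/s

From Kepler's third law T² = 4π²r³/μ at r = 76920 km, T = 17.01 hours = 17.01 × 3600 s = 61236 s: μ = 4π²r³/T² = 4.79142×10^6 km³/s².
The Hohmann ellipse has a_t = (r₁ + r₂)/2 = 53780 km.
On the circular orbit at r = 30640 km, v_c = √(μ/r) = 12.51 km/s.
Vis-viva on the transfer ellipse at r = 30640 km gives v_t = √[μ(2/r − 1/a_t)] = 14.96 km/s.
Δv₂ = |v_t − v_c| = |14.96 − 12.51| = 2.450 km/s.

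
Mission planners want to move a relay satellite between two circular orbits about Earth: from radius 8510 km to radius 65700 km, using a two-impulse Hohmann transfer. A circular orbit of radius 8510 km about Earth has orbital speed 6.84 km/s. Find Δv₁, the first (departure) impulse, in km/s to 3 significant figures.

Δv₁ = 2.26 km/s

From the circular-orbit relation v² = μ/r at r = 8510 km: μ = v²r = (6.84)² × 8510 = 3.98145×10^5 km³/s².
The Hohmann ellipse has a_t = (r₁ + r₂)/2 = 37105 km.
On the circular orbit at r = 8510 km, v_c = √(μ/r) = 6.840 km/s.
Transfer-orbit speed at the same r (vis-viva, a = a_t): v_t = √[μ(2/r − 1/a_t)] = 9.102 km/s.
Δv₁ = |v_t − v_c| = |9.102 − 6.840| = 2.262 km/s.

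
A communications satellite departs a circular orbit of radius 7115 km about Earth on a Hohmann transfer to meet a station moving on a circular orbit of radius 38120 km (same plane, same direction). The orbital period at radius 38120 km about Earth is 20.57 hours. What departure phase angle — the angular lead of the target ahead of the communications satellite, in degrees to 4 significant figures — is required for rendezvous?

From Kepler's third law T² = 4π²r³/μ at r = 38120 km, T = 20.57 hours = 20.57 × 3600 s = 74052 s: μ = 4π²r³/T² = 3.98791×10^5 km³/s².
Semi-major axis of the transfer orbit: a_t = (7115 + 38120)/2 = 22617.5 km.
The half-period of the transfer ellipse is t = π√(a_t³/μ) = 16921.7 s.
The target's mean motion on its circular orbit is ω₂ = √(μ/r₂³) = 8.48483×10^-5 rad/s.
Angle swept by the target during transfer: ω₂·t = 1.43578 rad = 82.26°.
The communications satellite traverses 180° on the transfer ellipse, so the target must lead by 180° − 82.26° = 97.74°.

φ = 97.74°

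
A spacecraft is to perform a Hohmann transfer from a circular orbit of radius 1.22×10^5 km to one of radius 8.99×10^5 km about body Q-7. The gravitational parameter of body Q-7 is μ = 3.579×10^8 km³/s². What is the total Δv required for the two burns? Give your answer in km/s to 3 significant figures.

Δv = 27.9 km/s

Semi-major axis of the transfer orbit: a_t = (1.220×10^5 + 8.990×10^5)/2 = 5.105×10^5 km.
At r₁ the circular-orbit speed is v₁ = √(μ/r₁) = 54.163 km/s.
Transfer-orbit speed at r₁ (vis-viva): v_p = √[μ(2/r₁ − 1/a_t)] = 71.876 km/s.
First burn Δv₁ = |v_p − v₁| = 17.71 km/s.
Circular speed at r₂: v₂ = √(μ/r₂) = 19.95 km/s.
Transfer-orbit speed at r₂: v_a = √[μ(2/r₂ − 1/a_t)] = 9.754 km/s.
Second burn Δv₂ = |v₂ − v_a| = 10.20 km/s.
Δv = Δv₁ + Δv₂ = 17.71 + 10.20 = 27.91 km/s.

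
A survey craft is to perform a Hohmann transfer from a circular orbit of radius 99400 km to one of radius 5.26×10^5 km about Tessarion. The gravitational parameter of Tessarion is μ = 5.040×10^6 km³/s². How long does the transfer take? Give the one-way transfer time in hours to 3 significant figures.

t = 68.0 hours

Semi-major axis of the transfer orbit: a_t = (99400 + 5.260×10^5)/2 = 3.127×10^5 km.
Transfer time t = π√(a_t³/μ) = π√((3.127×10^5)³ / 5.040×10^6) = 2.447×10^5 s.
Converting: 2.447×10^5 s ÷ 3600 s/hour = 68.0 hours.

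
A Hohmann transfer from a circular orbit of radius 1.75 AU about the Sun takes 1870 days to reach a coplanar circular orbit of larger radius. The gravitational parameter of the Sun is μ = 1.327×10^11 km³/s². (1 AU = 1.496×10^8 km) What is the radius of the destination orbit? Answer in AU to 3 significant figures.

In km: r₁ = 1.75 × 1.496×10^8 = 2.618×10^8 km.
Transfer time t = 1870 days = 1.61568×10^8 s, and t = π√(a_t³/μ).
So a_t = (μ t²/π²)^(1/3) = (1.327×10^11 × (1.61568×10^8)² / π²)^(1/3) = 7.0539×10^8 km.
Since a_t = (r₁ + r₂)/2, r₂ = 2a_t − r₁ = 2×7.0539×10^8 − 2.618×10^8 = 1.14898×10^9 km.
In AU: r₂ = 1.14898×10^9 / 1.496×10^8 = 7.68 AU.

r₂ = 7.68 AU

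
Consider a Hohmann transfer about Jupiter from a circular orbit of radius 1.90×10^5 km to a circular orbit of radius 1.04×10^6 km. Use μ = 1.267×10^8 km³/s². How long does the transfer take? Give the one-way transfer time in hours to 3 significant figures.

t = 37.4 hours

Semi-major axis of the transfer orbit: a_t = (1.900×10^5 + 1.040×10^6)/2 = 6.150×10^5 km.
Half the transfer-orbit period gives t = π√(a_t³/μ) = 1.346×10^5 s.
Converting: 1.346×10^5 s ÷ 3600 s/hour = 37.4 hours.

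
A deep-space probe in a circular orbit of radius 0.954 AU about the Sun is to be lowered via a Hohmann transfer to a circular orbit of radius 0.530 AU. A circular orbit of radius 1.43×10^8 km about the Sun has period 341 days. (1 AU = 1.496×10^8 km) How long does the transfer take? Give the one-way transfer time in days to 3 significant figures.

From Kepler's third law T² = 4π²r³/μ at r = 1.43×10^8 km, T = 341 days = 341 × 86400 s = 2.94624×10^7 s: μ = 4π²r³/T² = 1.32994×10^11 km³/s².
In km: r₁ = 0.954 × 1.496×10^8 = 1.427184×10^8 km; r₂ = 0.530 × 1.496×10^8 = 7.9288×10^7 km.
The Hohmann ellipse has a_t = (r₁ + r₂)/2 = 1.110032×10^8 km.
Half the transfer-orbit period gives t = π√(a_t³/μ) = 1.007×10^7 s.
Converting: 1.007×10^7 s ÷ 86400 s/day = 117 days.

t = 117 days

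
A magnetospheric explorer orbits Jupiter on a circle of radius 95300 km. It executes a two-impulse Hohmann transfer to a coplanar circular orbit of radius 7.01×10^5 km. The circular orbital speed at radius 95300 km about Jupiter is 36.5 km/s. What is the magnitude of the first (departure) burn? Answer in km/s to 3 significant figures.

Δv₁ = 11.9 km/s

From the circular-orbit relation v² = μ/r at r = 95300 km: μ = v²r = (36.5)² × 95300 = 1.26963×10^8 km³/s².
Semi-major axis of the transfer orbit: a_t = (95300 + 7.010×10^5)/2 = 3.9815×10^5 km.
Circular speed at r = 95300 km: v_c = √(μ/r) = 36.50 km/s.
Transfer-orbit speed at the same r (vis-viva, a = a_t): v_t = √[μ(2/r − 1/a_t)] = 48.43 km/s.
Δv₁ = |v_t − v_c| = |48.43 − 36.50| = 11.93 km/s.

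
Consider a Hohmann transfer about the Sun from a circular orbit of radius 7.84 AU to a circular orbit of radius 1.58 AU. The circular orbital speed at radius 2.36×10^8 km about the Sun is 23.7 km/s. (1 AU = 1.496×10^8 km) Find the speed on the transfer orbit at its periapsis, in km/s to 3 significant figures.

v = 30.6 km/s

From the circular-orbit relation v² = μ/r at r = 2.36×10^8 km: μ = v²r = (23.7)² × 2.36×10^8 = 1.32559×10^11 km³/s².
In km: r₁ = 7.84 × 1.496×10^8 = 1.172864×10^9 km; r₂ = 1.58 × 1.496×10^8 = 2.36368×10^8 km.
Semi-major axis of the transfer orbit: a_t = (1.172864×10^9 + 2.36368×10^8)/2 = 7.04616×10^8 km.
At periapsis, r = 2.36368×10^8 km.
Vis-viva: v = √[μ(2/r − 1/a_t)] = √[1.32559×10^11 × (2/2.36368×10^8 − 1/7.04616×10^8)] = 30.55 km/s.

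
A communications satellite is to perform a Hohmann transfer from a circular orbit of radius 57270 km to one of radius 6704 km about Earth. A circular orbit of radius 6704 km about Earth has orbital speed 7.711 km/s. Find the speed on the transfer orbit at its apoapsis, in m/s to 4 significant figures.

From the circular-orbit relation v² = μ/r at r = 6704 km: μ = v²r = (7.711)² × 6704 = 3.98617×10^5 km³/s².
Transfer-ellipse semi-major axis a_t = (r₁ + r₂)/2 = (57270 + 6704)/2 = 31987 km.
The apoapsis of the transfer ellipse is at r = 57270 km.
Vis-viva: v = √[μ(2/r − 1/a_t)] = √[3.98617×10^5 × (2/57270 − 1/31987)] = 1.208 km/s.

v = 1208 m/s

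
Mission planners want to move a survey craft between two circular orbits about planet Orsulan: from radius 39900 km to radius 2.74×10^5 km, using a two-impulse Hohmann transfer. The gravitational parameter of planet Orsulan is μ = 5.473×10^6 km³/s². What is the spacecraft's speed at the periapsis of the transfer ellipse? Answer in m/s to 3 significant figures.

v = 15500 m/s

The Hohmann ellipse has a_t = (r₁ + r₂)/2 = 1.5695×10^5 km.
The periapsis of the transfer ellipse is at r = 39900 km.
Applying v² = μ(2/r − 1/a_t): v = 15.47 km/s.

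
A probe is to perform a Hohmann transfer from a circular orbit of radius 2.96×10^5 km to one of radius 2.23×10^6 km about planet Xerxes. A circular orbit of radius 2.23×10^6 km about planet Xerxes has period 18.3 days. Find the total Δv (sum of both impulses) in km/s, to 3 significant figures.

From Kepler's third law T² = 4π²r³/μ at r = 2.23×10^6 km, T = 18.3 days = 18.3 × 86400 s = 1.58112×10^6 s: μ = 4π²r³/T² = 1.75124×10^8 km³/s².
Transfer-ellipse semi-major axis a_t = (r₁ + r₂)/2 = (2.960×10^5 + 2.230×10^6)/2 = 1.263×10^6 km.
Circular speed at r₁: v₁ = √(μ/r₁) = √(1.75124×10^8/2.960×10^5) = 24.3235 km/s.
On the transfer ellipse at r₁, vis-viva gives v_p = √[μ(2/r₁ − 1/a_t)] = 32.3204 km/s.
First burn Δv₁ = |v_p − v₁| = 7.997 km/s.
Circular speed at r₂: v₂ = √(μ/r₂) = 8.862 km/s.
Transfer-orbit speed at r₂: v_a = √[μ(2/r₂ − 1/a_t)] = 4.290 km/s.
Second burn Δv₂ = |v₂ − v_a| = 4.572 km/s.
Δv = Δv₁ + Δv₂ = 7.997 + 4.572 = 12.57 km/s.

Δv = 12.6 km/s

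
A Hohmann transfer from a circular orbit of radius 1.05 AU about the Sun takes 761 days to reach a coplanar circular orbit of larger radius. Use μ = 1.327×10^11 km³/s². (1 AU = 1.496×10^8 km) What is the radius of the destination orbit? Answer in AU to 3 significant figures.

In km: r₁ = 1.05 × 1.496×10^8 = 1.5708×10^8 km.
Transfer time t = 761 days = 6.57504×10^7 s, and t = π√(a_t³/μ).
So a_t = (μ t²/π²)^(1/3) = (1.327×10^11 × (6.57504×10^7)² / π²)^(1/3) = 3.8737×10^8 km.
Since a_t = (r₁ + r₂)/2, r₂ = 2a_t − r₁ = 2×3.8737×10^8 − 1.5708×10^8 = 6.1766×10^8 km.
In AU: r₂ = 6.1766×10^8 / 1.496×10^8 = 4.13 AU.

r₂ = 4.13 AU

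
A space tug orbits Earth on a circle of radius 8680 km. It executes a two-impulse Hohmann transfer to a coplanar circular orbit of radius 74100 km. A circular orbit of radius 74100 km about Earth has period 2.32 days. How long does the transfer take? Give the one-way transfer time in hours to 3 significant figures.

From Kepler's third law T² = 4π²r³/μ at r = 74100 km, T = 2.32 days = 2.32 × 86400 s = 2.00448×10^5 s: μ = 4π²r³/T² = 3.99771×10^5 km³/s².
Transfer-ellipse semi-major axis a_t = (r₁ + r₂)/2 = (8680 + 74100)/2 = 41390 km.
Half the transfer-orbit period gives t = π√(a_t³/μ) = 41840 s.
Converting: 41840 s ÷ 3600 s/hour = 11.6 hours.

t = 11.6 hours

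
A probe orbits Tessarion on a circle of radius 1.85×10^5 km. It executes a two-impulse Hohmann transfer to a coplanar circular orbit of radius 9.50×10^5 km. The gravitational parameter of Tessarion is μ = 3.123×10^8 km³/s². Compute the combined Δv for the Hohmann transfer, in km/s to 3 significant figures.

Δv = 19.9 km/s

Semi-major axis of the transfer orbit: a_t = (1.850×10^5 + 9.500×10^5)/2 = 5.675×10^5 km.
At r₁ the circular-orbit speed is v₁ = √(μ/r₁) = 41.09 km/s.
Transfer-orbit speed at r₁ (vis-viva): v_p = √[μ(2/r₁ − 1/a_t)] = 53.16 km/s.
First burn Δv₁ = |v_p − v₁| = 12.07 km/s.
At r₂, v₂ = √(μ/r₂) = 18.131 km/s.
Transfer-orbit speed at r₂: v_a = √[μ(2/r₂ − 1/a_t)] = 10.352 km/s.
Second burn Δv₂ = |v₂ − v_a| = 7.779 km/s.
Δv = Δv₁ + Δv₂ = 12.07 + 7.779 = 19.85 km/s.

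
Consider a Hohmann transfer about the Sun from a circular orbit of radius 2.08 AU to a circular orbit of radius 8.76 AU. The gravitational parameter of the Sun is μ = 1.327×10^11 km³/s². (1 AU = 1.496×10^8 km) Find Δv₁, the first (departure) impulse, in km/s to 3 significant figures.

Δv₁ = 5.60 km/s

In km: r₁ = 2.08 × 1.496×10^8 = 3.11168×10^8 km; r₂ = 8.76 × 1.496×10^8 = 1.310496×10^9 km.
Transfer-ellipse semi-major axis a_t = (r₁ + r₂)/2 = (3.11168×10^8 + 1.310496×10^9)/2 = 8.10832×10^8 km.
On the circular orbit at r = 3.11168×10^8 km, v_c = √(μ/r) = 20.651 km/s.
Transfer-orbit speed at the same r (vis-viva, a = a_t): v_t = √[μ(2/r − 1/a_t)] = 26.254 km/s.
Δv₁ = |v_t − v_c| = |26.254 − 20.651| = 5.603 km/s.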